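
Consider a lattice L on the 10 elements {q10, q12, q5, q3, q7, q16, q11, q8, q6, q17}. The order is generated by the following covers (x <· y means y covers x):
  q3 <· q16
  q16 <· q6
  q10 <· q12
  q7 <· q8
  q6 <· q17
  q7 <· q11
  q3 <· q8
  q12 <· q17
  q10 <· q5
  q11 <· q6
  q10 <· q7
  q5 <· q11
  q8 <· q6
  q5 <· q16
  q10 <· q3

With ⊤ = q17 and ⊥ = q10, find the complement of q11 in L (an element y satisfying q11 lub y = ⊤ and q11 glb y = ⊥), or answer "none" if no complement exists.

Need y with q11 ∨ y = q17 and q11 ∧ y = q10.
Checking each element gives: q12.

q12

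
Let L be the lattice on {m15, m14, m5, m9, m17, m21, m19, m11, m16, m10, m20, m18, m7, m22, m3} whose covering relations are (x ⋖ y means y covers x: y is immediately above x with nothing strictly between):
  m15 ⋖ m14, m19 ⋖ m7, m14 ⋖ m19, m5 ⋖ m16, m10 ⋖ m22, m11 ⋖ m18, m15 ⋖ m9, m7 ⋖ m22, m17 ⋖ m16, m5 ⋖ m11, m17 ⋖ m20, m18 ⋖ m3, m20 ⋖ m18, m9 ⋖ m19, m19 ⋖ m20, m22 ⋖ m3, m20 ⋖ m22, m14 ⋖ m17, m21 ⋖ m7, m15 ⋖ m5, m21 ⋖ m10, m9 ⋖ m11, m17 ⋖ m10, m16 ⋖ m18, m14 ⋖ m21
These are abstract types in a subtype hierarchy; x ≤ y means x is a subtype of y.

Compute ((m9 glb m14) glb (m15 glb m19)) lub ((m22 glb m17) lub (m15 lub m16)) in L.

m16

m9 ∧ m14 = m15
m15 ∧ m19 = m15
m15 ∧ m15 = m15
m22 ∧ m17 = m17
m15 ∨ m16 = m16
m17 ∨ m16 = m16
m15 ∨ m16 = m16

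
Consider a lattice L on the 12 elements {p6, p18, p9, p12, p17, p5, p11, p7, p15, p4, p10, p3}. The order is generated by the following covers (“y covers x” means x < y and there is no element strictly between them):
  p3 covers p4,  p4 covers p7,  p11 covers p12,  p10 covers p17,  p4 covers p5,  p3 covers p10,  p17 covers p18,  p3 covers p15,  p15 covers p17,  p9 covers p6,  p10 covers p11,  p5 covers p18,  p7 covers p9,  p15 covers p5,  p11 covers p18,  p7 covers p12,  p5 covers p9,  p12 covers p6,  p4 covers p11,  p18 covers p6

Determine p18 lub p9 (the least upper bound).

p5

Common upper bounds of {p18, p9}: p15, p3, p4, p5.
The least among these is p5.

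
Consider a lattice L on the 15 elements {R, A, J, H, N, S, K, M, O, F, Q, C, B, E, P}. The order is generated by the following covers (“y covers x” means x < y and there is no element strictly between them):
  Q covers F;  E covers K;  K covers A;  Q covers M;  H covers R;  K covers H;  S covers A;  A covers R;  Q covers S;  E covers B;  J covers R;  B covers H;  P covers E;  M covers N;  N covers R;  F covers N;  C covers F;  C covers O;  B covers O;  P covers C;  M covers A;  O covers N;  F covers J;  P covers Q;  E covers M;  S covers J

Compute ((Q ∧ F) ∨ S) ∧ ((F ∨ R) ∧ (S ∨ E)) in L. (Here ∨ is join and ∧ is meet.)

Q ∧ F = F
F ∨ S = Q
F ∨ R = F
S ∨ E = P
F ∧ P = F
Q ∧ F = F

F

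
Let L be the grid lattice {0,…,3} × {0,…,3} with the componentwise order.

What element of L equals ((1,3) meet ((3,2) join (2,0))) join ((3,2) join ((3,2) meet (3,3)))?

(3,2) ∨ (2,0) = (3,2)
(1,3) ∧ (3,2) = (1,2)
(3,2) ∧ (3,3) = (3,2)
(3,2) ∨ (3,2) = (3,2)
(1,2) ∨ (3,2) = (3,2)

(3,2)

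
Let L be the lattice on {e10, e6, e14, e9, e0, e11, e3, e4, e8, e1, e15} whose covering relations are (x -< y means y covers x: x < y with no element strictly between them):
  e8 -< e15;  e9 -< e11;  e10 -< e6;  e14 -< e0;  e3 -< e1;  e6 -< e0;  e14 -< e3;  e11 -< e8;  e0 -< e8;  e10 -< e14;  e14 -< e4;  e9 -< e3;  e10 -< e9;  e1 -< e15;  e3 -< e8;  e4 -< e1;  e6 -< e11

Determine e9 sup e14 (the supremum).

e3

Common upper bounds of {e9, e14}: e1, e15, e3, e8.
The least among these is e3.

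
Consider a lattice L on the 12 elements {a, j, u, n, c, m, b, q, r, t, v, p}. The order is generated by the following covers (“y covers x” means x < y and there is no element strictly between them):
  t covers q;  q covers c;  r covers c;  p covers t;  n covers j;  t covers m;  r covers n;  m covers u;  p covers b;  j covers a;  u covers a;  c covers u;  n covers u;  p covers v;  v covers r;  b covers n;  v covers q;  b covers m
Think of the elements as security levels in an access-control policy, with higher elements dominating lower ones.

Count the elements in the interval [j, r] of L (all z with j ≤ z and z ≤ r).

3

The interval [j, r] = {j, n, r}, which has 3 elements.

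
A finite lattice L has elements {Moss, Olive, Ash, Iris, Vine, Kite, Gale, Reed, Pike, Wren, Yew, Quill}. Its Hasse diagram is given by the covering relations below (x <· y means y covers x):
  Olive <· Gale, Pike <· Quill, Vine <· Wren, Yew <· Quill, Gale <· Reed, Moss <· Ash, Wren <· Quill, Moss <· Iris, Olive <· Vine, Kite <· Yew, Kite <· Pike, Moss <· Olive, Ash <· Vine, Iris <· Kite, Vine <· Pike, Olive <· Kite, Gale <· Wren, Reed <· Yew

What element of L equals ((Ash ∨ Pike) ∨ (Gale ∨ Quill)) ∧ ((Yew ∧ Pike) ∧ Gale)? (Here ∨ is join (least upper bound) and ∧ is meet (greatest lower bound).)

Olive

Ash ∨ Pike = Pike
Gale ∨ Quill = Quill
Pike ∨ Quill = Quill
Yew ∧ Pike = Kite
Kite ∧ Gale = Olive
Quill ∧ Olive = Olive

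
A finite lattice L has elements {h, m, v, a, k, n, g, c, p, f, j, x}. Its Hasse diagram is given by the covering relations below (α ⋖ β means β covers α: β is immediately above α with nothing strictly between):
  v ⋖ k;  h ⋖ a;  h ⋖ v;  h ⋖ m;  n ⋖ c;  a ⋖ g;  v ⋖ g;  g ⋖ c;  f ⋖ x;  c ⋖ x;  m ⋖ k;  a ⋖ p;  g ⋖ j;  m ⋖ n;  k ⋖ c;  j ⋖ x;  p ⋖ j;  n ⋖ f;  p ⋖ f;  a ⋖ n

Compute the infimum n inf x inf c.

Common lower bounds of {n, x, c}: a, h, m, n.
The greatest among these is n.

n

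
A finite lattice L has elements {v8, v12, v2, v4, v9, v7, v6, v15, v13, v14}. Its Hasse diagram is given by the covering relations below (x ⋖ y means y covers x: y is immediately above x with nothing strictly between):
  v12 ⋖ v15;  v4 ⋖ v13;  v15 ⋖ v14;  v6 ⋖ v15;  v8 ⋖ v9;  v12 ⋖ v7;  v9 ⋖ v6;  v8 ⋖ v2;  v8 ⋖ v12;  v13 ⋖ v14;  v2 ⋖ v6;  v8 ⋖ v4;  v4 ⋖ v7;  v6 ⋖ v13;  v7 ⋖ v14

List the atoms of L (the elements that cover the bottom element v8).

The atoms are exactly the elements that cover v8: v12, v2, v4, v9.

v12, v2, v4, v9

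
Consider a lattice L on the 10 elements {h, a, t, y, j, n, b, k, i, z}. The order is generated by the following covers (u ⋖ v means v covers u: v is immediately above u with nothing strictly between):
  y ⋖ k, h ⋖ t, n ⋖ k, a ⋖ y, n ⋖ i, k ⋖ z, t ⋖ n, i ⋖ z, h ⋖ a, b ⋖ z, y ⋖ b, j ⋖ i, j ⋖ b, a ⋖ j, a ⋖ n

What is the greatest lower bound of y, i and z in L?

a

Common lower bounds of {y, i, z}: a, h.
The greatest among these is a.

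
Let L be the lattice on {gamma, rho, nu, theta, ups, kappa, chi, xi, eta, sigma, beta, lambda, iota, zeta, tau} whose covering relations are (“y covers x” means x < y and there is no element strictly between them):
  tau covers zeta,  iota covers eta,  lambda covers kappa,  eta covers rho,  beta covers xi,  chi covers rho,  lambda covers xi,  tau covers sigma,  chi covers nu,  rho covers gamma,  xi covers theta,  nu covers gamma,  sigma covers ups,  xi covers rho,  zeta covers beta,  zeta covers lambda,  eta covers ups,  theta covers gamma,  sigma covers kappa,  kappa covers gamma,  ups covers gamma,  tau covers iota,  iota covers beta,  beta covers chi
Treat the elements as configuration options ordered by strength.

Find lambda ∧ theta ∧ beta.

Common lower bounds of {lambda, theta, beta}: gamma, theta.
The greatest among these is theta.

theta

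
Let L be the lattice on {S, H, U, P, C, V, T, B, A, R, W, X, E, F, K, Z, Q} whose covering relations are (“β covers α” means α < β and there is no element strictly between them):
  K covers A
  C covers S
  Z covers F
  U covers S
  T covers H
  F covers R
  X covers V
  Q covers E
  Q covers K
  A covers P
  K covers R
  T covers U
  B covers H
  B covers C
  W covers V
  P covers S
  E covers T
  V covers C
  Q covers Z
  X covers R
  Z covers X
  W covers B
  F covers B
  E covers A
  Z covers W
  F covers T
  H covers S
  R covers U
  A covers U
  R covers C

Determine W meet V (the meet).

V

Common lower bounds of {W, V}: C, S, V.
The greatest among these is V.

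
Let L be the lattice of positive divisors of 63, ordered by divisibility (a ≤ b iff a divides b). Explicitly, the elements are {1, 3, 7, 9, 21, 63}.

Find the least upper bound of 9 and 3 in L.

9

In the divisibility order, the join is the least common multiple: lcm(9, 3) = 9.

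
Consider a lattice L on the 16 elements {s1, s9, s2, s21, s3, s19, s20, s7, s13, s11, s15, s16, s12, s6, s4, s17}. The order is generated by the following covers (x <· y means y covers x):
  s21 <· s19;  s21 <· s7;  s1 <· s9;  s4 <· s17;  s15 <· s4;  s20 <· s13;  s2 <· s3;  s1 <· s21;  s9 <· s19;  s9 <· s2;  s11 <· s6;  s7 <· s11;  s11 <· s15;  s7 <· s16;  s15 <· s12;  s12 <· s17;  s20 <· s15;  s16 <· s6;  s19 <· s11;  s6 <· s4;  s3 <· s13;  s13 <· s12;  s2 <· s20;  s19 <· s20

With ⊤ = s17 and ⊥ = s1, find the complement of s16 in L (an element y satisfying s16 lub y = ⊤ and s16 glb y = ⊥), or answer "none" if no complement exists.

Need y with s16 ∨ y = s17 and s16 ∧ y = s1.
Checking each element gives: s3.

s3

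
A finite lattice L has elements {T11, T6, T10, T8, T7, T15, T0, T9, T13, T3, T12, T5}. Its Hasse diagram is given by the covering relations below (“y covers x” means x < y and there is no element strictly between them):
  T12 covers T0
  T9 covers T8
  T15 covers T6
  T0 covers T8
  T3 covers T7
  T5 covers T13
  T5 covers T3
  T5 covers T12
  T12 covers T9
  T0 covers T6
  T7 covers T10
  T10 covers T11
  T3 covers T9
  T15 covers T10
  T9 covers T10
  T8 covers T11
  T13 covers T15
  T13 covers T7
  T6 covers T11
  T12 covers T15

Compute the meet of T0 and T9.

Common lower bounds of {T0, T9}: T11, T8.
The greatest among these is T8.

T8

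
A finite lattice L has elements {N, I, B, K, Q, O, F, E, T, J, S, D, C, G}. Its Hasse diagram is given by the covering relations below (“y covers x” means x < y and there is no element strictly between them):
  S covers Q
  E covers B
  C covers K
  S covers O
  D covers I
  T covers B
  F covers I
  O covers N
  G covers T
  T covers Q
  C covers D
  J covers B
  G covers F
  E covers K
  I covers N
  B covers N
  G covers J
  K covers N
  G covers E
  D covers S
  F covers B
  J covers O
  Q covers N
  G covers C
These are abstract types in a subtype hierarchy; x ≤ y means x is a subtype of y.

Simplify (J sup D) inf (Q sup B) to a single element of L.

T

J ∨ D = G
Q ∨ B = T
G ∧ T = T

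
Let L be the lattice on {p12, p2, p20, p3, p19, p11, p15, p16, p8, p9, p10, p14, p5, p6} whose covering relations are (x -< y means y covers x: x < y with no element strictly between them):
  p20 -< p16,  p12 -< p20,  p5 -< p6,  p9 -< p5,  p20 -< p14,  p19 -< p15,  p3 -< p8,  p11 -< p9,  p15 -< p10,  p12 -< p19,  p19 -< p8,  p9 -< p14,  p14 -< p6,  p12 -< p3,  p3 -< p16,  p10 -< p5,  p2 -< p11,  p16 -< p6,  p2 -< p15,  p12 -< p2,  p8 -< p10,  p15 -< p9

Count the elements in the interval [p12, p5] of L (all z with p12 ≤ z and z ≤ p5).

The interval [p12, p5] = {p10, p11, p12, p15, p19, p2, p3, p5, p8, p9}, which has 10 elements.

10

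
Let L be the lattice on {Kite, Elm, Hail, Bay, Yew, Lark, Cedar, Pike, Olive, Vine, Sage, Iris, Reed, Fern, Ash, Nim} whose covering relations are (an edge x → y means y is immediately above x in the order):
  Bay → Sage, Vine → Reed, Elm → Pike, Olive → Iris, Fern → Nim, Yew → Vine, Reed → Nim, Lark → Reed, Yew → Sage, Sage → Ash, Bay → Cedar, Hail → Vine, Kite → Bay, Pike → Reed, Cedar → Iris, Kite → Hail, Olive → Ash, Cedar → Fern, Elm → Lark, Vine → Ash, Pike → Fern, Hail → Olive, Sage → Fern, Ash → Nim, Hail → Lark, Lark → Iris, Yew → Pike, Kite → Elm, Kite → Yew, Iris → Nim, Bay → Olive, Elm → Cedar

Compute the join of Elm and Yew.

Pike

Common upper bounds of {Elm, Yew}: Fern, Nim, Pike, Reed.
The least among these is Pike.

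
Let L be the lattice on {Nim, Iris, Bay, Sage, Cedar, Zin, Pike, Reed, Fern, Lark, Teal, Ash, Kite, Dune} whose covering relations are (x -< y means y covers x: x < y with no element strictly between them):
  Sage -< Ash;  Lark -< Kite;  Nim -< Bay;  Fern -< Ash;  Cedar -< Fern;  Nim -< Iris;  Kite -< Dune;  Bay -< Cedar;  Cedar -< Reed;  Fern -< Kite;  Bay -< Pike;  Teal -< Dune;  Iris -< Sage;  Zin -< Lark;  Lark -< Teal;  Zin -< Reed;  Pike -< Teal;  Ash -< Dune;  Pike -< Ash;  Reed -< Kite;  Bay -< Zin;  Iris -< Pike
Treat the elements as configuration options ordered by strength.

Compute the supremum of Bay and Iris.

Common upper bounds of {Bay, Iris}: Ash, Dune, Pike, Teal.
The least among these is Pike.

Pike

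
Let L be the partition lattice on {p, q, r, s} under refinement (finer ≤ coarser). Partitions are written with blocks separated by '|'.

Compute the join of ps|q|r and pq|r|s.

pqs|r

Common upper bounds of {ps|q|r, pq|r|s}: pqrs, pqs|r.
The least among these is pqs|r.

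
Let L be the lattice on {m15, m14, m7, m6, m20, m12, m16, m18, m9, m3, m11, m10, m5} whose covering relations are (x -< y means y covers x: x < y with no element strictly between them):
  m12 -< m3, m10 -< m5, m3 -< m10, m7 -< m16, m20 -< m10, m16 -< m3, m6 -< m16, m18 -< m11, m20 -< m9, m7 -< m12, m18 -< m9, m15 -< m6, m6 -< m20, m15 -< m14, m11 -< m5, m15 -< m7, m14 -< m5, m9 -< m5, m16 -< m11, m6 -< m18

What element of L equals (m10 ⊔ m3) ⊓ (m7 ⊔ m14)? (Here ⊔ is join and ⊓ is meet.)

m10

m10 ∨ m3 = m10
m7 ∨ m14 = m5
m10 ∧ m5 = m10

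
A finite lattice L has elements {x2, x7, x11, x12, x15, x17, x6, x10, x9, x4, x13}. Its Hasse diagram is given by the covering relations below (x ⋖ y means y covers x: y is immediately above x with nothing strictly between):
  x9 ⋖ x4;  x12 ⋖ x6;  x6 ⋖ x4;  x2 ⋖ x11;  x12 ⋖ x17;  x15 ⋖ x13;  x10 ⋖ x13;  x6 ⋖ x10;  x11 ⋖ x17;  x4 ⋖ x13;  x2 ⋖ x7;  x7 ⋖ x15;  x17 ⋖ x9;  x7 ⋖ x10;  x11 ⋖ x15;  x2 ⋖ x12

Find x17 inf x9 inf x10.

Common lower bounds of {x17, x9, x10}: x12, x2.
The greatest among these is x12.

x12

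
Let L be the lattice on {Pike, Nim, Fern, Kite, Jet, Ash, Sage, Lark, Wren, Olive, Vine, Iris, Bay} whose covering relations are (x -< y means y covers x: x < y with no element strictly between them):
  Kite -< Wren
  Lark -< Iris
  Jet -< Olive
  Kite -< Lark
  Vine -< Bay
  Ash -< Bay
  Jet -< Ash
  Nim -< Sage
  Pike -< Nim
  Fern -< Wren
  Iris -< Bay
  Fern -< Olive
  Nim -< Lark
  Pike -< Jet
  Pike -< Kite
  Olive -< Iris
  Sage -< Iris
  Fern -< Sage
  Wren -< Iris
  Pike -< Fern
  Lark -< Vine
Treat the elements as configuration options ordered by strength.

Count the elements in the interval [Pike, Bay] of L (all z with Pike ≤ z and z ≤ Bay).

13

The interval [Pike, Bay] = {Ash, Bay, Fern, Iris, Jet, Kite, Lark, Nim, Olive, Pike, Sage, Vine, Wren}, which has 13 elements.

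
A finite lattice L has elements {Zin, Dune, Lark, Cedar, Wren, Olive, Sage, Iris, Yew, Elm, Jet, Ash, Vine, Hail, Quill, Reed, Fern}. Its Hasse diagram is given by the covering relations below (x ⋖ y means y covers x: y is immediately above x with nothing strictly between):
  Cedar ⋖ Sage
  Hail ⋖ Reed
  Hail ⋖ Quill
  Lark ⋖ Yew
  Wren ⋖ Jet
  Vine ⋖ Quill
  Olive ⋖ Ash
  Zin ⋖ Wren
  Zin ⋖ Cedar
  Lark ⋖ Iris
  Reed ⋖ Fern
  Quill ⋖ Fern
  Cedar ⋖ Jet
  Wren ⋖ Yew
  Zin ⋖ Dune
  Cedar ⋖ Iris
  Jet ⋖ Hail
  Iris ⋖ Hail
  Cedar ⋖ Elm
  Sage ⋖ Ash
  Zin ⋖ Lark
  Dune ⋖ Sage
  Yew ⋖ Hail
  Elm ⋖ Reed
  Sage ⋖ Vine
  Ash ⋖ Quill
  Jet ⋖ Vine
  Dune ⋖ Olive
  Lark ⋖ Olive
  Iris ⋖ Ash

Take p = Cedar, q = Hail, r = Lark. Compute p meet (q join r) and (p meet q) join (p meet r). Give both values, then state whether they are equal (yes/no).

q join r = Hail, so p meet (q join r) = Cedar meet Hail = Cedar.
p meet q = Cedar and p meet r = Zin, so (p meet q) join (p meet r) = Cedar join Zin = Cedar.
Equal: yes.

Cedar; Cedar; yes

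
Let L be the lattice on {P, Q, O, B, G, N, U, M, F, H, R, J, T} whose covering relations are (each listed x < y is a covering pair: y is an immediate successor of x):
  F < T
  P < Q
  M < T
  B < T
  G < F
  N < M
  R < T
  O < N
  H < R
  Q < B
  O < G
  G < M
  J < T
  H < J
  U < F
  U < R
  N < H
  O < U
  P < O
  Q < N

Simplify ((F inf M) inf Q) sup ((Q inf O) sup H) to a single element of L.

H

F ∧ M = G
G ∧ Q = P
Q ∧ O = P
P ∨ H = H
P ∨ H = H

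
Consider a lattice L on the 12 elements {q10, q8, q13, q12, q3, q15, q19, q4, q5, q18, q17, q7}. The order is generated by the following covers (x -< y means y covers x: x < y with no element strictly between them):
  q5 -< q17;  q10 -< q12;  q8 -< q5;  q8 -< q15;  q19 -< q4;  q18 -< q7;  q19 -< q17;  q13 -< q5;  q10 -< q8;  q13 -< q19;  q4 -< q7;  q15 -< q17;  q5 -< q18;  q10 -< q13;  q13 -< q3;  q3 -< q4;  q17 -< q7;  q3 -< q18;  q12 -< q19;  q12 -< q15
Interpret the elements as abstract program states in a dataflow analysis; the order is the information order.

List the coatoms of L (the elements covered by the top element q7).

The coatoms are exactly the elements covered by q7: q17, q18, q4.

q17, q18, q4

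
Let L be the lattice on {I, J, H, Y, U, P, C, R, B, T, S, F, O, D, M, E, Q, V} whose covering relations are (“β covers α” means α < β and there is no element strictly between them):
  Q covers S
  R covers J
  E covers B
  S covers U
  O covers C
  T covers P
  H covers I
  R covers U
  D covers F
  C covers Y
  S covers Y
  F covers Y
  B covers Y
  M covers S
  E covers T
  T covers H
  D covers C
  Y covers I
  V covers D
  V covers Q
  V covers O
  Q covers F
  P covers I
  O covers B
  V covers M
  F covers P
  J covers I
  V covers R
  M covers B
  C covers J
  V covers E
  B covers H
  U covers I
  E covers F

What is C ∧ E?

Y

Common lower bounds of {C, E}: I, Y.
The greatest among these is Y.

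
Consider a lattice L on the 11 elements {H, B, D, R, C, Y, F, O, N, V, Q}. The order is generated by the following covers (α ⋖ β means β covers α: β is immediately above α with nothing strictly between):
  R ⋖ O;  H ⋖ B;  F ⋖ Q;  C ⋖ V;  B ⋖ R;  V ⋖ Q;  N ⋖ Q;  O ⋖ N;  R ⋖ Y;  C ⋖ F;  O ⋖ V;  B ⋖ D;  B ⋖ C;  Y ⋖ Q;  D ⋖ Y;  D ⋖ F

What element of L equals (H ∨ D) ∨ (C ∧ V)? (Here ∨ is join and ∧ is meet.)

F

H ∨ D = D
C ∧ V = C
D ∨ C = F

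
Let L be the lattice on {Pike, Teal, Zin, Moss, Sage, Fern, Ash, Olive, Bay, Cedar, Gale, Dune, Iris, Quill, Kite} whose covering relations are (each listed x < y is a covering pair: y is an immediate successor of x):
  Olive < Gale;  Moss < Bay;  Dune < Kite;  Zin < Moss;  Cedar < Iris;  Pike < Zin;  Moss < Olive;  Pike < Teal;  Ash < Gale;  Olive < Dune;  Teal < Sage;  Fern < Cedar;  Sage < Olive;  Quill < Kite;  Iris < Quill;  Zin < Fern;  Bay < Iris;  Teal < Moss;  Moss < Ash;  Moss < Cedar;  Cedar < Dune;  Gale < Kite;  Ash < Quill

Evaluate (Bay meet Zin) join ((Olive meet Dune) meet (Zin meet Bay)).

Zin

Bay ∧ Zin = Zin
Olive ∧ Dune = Olive
Zin ∧ Bay = Zin
Olive ∧ Zin = Zin
Zin ∨ Zin = Zin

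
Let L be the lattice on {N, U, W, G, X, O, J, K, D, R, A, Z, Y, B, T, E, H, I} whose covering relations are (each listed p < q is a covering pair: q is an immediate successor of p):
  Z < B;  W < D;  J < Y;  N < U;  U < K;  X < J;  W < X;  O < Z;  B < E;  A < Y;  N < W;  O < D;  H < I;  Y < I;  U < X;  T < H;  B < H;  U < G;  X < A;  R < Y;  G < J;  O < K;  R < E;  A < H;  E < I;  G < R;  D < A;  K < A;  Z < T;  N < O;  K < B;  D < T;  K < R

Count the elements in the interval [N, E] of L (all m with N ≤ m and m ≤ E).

The interval [N, E] = {B, E, G, K, N, O, R, U, Z}, which has 9 elements.

9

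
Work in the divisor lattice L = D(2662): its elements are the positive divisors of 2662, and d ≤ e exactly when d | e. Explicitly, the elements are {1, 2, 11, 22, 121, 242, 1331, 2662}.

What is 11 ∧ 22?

In the divisibility order, the meet is the greatest common divisor: gcd(11, 22) = 11.

11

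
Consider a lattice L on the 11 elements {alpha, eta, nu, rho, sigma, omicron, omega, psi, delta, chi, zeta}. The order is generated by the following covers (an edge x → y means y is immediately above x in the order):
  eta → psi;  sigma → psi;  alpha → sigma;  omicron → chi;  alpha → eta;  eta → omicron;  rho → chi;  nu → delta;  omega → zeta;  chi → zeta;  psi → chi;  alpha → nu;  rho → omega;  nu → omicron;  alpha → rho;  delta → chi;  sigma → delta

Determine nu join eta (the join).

omicron

Common upper bounds of {nu, eta}: chi, omicron, zeta.
The least among these is omicron.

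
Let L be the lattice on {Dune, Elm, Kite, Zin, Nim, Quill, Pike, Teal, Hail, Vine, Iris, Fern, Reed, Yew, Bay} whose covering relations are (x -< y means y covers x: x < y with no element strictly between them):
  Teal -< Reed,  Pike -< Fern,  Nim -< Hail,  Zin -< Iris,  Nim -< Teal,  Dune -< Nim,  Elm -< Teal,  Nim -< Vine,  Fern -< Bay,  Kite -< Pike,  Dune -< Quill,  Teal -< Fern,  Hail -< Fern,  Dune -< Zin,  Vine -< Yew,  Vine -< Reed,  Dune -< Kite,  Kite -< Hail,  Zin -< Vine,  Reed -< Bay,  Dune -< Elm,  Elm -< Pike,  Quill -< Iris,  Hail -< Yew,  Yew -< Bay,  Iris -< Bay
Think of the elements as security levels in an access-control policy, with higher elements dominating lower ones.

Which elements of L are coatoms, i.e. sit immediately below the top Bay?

The coatoms are exactly the elements covered by Bay: Fern, Iris, Reed, Yew.

Fern, Iris, Reed, Yew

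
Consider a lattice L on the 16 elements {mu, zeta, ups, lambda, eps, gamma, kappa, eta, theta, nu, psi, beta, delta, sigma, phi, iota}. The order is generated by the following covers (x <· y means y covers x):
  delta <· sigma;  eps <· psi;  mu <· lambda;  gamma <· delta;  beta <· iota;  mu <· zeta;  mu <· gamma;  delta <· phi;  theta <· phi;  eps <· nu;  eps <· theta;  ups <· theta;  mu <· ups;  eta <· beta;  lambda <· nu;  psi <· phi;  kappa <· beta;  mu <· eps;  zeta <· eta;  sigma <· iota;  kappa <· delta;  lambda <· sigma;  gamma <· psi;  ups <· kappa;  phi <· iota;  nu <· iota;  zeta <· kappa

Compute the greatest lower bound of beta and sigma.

kappa

Common lower bounds of {beta, sigma}: kappa, mu, ups, zeta.
The greatest among these is kappa.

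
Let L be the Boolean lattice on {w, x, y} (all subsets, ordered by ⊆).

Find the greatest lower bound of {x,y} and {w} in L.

Common lower bounds of {{x,y}, {w}}: ∅.
The greatest among these is ∅.

∅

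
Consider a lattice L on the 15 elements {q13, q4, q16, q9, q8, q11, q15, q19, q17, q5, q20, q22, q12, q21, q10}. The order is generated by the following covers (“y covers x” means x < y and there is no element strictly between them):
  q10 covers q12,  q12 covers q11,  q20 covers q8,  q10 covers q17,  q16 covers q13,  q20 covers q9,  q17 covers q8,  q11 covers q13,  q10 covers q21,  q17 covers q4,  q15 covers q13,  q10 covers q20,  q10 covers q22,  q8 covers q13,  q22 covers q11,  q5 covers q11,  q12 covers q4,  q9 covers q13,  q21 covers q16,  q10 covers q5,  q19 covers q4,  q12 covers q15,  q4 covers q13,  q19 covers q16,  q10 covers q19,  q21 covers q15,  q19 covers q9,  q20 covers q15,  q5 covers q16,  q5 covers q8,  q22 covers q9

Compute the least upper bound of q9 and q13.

q9

Common upper bounds of {q9, q13}: q10, q19, q20, q22, q9.
The least among these is q9.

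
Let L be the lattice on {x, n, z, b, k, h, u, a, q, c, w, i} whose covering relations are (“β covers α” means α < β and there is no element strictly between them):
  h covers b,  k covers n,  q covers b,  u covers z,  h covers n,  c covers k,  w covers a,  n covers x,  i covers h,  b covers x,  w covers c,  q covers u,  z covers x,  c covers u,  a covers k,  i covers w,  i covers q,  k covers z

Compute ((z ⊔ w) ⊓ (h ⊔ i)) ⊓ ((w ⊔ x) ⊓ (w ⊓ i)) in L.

z ∨ w = w
h ∨ i = i
w ∧ i = w
w ∨ x = w
w ∧ i = w
w ∧ w = w
w ∧ w = w

w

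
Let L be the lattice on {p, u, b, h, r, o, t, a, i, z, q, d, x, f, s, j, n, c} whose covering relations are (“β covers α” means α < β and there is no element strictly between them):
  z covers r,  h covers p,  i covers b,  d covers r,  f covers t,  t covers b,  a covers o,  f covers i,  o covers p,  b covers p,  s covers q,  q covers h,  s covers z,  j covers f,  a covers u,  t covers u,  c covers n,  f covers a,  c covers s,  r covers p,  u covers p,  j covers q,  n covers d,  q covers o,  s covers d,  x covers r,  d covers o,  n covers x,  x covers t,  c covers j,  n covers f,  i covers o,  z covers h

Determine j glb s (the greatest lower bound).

Common lower bounds of {j, s}: h, o, p, q.
The greatest among these is q.

q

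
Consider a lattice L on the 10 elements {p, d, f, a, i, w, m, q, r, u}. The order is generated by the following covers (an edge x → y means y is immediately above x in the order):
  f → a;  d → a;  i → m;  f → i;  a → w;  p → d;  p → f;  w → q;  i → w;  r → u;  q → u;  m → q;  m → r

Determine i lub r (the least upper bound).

Common upper bounds of {i, r}: r, u.
The least among these is r.

r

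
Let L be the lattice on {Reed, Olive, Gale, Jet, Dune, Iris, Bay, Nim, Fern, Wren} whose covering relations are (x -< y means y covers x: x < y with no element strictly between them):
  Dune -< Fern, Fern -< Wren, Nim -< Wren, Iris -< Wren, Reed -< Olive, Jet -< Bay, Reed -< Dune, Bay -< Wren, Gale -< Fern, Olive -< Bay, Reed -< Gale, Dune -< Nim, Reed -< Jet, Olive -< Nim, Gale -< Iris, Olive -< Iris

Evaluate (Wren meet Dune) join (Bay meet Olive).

Wren ∧ Dune = Dune
Bay ∧ Olive = Olive
Dune ∨ Olive = Nim

Nim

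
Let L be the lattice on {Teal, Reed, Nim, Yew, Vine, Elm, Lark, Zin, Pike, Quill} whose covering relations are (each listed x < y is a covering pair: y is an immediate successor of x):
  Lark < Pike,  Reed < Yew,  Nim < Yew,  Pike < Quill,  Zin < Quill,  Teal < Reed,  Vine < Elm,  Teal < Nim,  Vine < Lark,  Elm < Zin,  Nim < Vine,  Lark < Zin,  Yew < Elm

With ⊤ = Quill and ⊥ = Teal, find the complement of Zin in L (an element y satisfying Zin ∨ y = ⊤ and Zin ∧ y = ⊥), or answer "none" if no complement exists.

For every candidate y, either Zin ∨ y ≠ Quill or Zin ∧ y ≠ Teal; no complement exists.

none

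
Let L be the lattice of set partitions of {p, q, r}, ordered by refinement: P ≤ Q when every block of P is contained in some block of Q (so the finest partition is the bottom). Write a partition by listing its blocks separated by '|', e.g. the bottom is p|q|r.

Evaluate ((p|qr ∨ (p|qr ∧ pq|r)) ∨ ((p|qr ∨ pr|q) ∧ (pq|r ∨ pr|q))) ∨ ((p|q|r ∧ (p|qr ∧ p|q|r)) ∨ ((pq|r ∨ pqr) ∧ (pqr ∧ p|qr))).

p|qr ∧ pq|r = p|q|r
p|qr ∨ p|q|r = p|qr
p|qr ∨ pr|q = pqr
pq|r ∨ pr|q = pqr
pqr ∧ pqr = pqr
p|qr ∨ pqr = pqr
p|qr ∧ p|q|r = p|q|r
p|q|r ∧ p|q|r = p|q|r
pq|r ∨ pqr = pqr
pqr ∧ p|qr = p|qr
pqr ∧ p|qr = p|qr
p|q|r ∨ p|qr = p|qr
pqr ∨ p|qr = pqr

pqr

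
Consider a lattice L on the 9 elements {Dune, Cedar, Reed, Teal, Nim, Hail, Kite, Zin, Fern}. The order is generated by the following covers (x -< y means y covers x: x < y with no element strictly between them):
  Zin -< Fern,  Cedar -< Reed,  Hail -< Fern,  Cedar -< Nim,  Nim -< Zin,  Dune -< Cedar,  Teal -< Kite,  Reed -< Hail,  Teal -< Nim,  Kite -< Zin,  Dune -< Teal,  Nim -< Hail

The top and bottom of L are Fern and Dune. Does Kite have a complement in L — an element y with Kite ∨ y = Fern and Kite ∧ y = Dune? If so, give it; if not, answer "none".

Need y with Kite ∨ y = Fern and Kite ∧ y = Dune.
Checking each element gives: Reed.

Reed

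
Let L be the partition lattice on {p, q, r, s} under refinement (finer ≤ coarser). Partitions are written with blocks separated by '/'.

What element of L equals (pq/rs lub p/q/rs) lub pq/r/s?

pq/rs

pq/rs ∨ p/q/rs = pq/rs
pq/rs ∨ pq/r/s = pq/rs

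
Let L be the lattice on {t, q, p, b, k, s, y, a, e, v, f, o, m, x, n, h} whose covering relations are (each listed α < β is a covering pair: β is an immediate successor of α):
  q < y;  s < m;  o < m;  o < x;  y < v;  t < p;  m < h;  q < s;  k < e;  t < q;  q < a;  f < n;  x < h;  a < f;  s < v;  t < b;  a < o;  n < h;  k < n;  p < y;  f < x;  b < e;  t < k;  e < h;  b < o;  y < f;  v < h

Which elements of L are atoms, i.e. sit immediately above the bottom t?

b, k, p, q

The atoms are exactly the elements that cover t: b, k, p, q.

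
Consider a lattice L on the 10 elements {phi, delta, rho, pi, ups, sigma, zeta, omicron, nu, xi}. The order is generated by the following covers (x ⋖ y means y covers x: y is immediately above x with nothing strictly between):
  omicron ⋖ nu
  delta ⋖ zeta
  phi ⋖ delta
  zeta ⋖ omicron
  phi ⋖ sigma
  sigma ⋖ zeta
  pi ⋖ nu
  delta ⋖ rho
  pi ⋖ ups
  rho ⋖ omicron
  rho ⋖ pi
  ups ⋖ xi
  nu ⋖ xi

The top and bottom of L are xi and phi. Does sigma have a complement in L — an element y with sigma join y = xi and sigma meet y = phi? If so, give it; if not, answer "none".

Need y with sigma ∨ y = xi and sigma ∧ y = phi.
Checking each element gives: ups.

ups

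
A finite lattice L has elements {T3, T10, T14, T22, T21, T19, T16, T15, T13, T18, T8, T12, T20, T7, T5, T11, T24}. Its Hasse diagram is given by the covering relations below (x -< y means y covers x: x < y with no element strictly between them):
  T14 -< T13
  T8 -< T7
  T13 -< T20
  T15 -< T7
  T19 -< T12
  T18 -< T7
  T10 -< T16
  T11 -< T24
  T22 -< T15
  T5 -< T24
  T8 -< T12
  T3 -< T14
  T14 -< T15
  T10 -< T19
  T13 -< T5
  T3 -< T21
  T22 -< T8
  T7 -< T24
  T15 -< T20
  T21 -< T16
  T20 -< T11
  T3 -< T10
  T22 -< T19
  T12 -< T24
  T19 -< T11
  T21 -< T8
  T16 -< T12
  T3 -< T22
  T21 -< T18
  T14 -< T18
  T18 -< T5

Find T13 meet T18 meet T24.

T14

Common lower bounds of {T13, T18, T24}: T14, T3.
The greatest among these is T14.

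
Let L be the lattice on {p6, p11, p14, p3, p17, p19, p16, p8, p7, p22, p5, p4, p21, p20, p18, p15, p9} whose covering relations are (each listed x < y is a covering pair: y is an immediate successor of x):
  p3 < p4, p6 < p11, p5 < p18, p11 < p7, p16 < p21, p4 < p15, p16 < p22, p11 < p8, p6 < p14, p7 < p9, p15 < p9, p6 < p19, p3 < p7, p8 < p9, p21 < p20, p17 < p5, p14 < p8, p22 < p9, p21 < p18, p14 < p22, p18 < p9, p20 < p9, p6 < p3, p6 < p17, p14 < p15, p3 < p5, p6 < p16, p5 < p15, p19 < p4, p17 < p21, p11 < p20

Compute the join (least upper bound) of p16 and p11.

Common upper bounds of {p16, p11}: p20, p9.
The least among these is p20.

p20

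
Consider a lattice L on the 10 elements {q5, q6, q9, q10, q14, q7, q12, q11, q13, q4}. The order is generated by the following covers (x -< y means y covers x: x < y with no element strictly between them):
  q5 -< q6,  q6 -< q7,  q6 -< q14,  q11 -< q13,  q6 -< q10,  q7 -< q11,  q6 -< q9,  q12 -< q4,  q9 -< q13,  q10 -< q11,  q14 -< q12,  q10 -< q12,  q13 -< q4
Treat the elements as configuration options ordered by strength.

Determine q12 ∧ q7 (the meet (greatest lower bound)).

q6

Common lower bounds of {q12, q7}: q5, q6.
The greatest among these is q6.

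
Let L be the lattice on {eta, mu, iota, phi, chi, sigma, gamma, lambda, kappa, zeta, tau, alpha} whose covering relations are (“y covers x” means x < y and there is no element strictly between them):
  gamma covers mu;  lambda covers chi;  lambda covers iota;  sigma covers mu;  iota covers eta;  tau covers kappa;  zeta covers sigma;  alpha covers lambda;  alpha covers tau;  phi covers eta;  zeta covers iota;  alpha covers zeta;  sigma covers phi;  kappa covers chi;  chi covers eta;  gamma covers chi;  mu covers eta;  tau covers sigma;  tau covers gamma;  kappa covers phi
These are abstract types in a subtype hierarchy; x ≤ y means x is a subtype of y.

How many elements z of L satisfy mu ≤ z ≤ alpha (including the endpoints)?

The interval [mu, alpha] = {alpha, gamma, mu, sigma, tau, zeta}, which has 6 elements.

6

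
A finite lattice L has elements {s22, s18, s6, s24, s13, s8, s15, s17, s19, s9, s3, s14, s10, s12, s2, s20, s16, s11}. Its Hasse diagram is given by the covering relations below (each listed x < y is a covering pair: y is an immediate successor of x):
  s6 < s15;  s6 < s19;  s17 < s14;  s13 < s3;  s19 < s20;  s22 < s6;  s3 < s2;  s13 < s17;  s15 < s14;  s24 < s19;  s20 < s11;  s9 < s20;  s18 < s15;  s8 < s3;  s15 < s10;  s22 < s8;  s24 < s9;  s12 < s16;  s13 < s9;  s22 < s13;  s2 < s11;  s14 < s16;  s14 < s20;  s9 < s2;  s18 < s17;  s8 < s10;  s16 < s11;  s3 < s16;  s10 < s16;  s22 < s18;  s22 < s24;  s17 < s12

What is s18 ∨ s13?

Common upper bounds of {s18, s13}: s11, s12, s14, s16, s17, s20.
The least among these is s17.

s17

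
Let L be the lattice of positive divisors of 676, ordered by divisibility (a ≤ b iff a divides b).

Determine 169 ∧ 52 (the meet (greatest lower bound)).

13

Common lower bounds of {169, 52}: 1, 13.
The greatest among these is 13.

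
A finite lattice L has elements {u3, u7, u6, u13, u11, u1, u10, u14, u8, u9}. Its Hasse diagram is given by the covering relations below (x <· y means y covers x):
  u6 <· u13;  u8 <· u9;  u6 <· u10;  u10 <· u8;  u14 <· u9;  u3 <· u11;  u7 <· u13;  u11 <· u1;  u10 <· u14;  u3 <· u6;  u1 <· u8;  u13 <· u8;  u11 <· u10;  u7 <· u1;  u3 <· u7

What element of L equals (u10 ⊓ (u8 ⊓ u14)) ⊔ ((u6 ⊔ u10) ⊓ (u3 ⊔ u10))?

u10

u8 ∧ u14 = u10
u10 ∧ u10 = u10
u6 ∨ u10 = u10
u3 ∨ u10 = u10
u10 ∧ u10 = u10
u10 ∨ u10 = u10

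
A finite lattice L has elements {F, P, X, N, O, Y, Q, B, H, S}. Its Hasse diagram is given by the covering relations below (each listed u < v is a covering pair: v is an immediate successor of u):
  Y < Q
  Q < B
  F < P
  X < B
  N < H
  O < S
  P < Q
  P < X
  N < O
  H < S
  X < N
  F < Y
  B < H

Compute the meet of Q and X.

P

Common lower bounds of {Q, X}: F, P.
The greatest among these is P.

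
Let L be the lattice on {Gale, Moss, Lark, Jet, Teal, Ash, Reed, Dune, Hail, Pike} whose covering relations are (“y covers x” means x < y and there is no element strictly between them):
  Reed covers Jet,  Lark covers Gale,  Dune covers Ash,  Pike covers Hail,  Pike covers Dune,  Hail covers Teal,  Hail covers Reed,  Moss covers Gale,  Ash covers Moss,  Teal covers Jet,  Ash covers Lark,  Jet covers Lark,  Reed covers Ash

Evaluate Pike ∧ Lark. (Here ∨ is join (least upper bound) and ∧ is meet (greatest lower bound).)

Pike ∧ Lark = Lark

Lark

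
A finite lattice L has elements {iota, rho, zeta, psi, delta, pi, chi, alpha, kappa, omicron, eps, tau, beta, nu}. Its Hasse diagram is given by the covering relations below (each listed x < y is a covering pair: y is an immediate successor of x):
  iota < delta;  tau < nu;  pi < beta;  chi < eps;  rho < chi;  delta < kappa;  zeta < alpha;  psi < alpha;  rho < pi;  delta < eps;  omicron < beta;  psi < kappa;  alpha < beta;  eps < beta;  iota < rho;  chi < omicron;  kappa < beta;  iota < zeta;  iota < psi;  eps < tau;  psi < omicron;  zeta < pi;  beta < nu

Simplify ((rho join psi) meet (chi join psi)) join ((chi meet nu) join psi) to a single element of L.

omicron

rho ∨ psi = omicron
chi ∨ psi = omicron
omicron ∧ omicron = omicron
chi ∧ nu = chi
chi ∨ psi = omicron
omicron ∨ omicron = omicron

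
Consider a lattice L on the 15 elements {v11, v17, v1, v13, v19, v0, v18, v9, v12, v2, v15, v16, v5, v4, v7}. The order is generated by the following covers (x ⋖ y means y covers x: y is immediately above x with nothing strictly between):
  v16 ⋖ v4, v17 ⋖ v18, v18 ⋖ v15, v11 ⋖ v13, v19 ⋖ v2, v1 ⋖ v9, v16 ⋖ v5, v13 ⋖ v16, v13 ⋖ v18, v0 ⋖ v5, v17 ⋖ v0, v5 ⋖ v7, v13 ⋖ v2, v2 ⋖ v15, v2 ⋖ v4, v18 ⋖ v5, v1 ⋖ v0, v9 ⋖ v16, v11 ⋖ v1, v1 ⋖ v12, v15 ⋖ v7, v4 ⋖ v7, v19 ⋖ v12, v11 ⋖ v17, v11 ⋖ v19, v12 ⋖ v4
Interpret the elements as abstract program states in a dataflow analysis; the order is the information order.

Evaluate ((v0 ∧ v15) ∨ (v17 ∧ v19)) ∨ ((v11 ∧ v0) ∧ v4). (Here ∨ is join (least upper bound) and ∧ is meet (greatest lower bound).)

v17

v0 ∧ v15 = v17
v17 ∧ v19 = v11
v17 ∨ v11 = v17
v11 ∧ v0 = v11
v11 ∧ v4 = v11
v17 ∨ v11 = v17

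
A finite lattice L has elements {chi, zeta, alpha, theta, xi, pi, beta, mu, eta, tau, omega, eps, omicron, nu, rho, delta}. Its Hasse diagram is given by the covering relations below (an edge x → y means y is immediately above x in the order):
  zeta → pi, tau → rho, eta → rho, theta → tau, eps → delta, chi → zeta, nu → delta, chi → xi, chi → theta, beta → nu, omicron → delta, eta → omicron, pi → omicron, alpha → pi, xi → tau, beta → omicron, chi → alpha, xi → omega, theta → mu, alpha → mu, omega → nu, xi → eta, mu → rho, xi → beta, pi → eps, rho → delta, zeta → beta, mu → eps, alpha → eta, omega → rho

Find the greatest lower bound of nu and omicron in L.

Common lower bounds of {nu, omicron}: beta, chi, xi, zeta.
The greatest among these is beta.

beta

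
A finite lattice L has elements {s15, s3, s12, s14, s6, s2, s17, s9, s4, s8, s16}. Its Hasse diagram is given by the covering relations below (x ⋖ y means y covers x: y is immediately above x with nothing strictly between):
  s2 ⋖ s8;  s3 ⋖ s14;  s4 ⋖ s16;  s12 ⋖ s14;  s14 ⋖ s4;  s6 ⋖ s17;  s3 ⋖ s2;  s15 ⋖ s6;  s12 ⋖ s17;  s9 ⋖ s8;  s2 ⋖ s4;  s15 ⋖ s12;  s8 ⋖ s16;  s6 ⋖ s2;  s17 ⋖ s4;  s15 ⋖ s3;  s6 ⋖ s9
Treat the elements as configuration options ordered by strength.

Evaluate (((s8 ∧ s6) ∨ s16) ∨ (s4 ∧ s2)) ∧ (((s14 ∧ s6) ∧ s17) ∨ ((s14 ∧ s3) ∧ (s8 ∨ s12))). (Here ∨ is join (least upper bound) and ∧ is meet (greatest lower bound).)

s8 ∧ s6 = s6
s6 ∨ s16 = s16
s4 ∧ s2 = s2
s16 ∨ s2 = s16
s14 ∧ s6 = s15
s15 ∧ s17 = s15
s14 ∧ s3 = s3
s8 ∨ s12 = s16
s3 ∧ s16 = s3
s15 ∨ s3 = s3
s16 ∧ s3 = s3

s3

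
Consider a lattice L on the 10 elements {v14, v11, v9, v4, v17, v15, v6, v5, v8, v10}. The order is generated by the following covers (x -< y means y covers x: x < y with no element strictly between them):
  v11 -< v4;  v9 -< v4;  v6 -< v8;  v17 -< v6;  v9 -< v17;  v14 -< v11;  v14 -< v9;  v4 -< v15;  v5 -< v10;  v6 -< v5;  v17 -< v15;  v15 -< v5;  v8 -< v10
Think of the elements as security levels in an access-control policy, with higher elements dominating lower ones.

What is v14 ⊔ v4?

Common upper bounds of {v14, v4}: v10, v15, v4, v5.
The least among these is v4.

v4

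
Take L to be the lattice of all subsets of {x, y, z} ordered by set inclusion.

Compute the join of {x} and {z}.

Under ⊆, join is union: {x} ∪ {z} = {x,z}.

{x,z}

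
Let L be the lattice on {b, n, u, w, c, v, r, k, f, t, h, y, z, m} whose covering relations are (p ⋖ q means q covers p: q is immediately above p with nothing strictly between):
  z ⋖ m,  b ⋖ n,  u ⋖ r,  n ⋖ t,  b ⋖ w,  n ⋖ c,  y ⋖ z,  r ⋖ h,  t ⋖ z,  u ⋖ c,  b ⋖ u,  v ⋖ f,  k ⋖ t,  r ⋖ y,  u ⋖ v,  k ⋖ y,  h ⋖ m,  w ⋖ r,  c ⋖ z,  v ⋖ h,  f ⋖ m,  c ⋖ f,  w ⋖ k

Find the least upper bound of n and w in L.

Common upper bounds of {n, w}: m, t, z.
The least among these is t.

t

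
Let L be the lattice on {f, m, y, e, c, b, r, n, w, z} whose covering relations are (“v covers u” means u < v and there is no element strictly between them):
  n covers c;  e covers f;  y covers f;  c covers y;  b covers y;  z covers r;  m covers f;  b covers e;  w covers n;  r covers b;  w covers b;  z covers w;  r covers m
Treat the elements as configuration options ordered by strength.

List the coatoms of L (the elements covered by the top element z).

r, w

The coatoms are exactly the elements covered by z: r, w.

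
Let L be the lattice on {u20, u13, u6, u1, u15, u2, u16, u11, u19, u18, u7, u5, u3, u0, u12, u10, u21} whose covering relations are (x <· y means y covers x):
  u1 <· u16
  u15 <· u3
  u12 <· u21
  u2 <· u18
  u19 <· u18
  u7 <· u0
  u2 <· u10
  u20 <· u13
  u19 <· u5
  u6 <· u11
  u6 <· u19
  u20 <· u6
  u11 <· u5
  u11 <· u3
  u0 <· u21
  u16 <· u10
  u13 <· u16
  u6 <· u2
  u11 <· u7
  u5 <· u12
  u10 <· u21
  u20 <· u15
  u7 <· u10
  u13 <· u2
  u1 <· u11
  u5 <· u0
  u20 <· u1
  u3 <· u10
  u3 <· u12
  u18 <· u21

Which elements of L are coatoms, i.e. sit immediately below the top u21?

The coatoms are exactly the elements covered by u21: u0, u10, u12, u18.

u0, u10, u12, u18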